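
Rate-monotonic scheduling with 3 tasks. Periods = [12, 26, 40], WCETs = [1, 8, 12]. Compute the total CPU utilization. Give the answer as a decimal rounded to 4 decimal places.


Compute individual utilizations (exact fractions):
  Task 1: C/T = 1/12 (approx. 0.0833)
  Task 2: C/T = 8/26 = 4/13 (approx. 0.3077)
  Task 3: C/T = 12/40 = 3/10 (approx. 0.3)
Total utilization U = 1/12 + 4/13 + 3/10 = 539/780
Rounded to 4 decimal places: U = 0.6910
RM (Liu & Layland) bound for 3 tasks = 0.779763; compare with U = 539/780 (approx. 0.691026)
U <= bound, so schedulable by RM sufficient condition.

0.6910


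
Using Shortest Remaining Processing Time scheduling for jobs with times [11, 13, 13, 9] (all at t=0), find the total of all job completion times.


Since all jobs arrive at t=0, SRPT equals SPT ordering.
SPT order: [9, 11, 13, 13]
Completion times:
  Job 1: p=9, C=9
  Job 2: p=11, C=20
  Job 3: p=13, C=33
  Job 4: p=13, C=46
Total completion time = 9 + 20 + 33 + 46 = 108

108


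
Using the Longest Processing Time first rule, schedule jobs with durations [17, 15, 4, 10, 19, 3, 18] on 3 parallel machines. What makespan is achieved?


Sort jobs in decreasing order (LPT): [19, 18, 17, 15, 10, 4, 3]
Assign each job to the least loaded machine:
  Machine 1: jobs [19, 4, 3], load = 26
  Machine 2: jobs [18, 10], load = 28
  Machine 3: jobs [17, 15], load = 32
Makespan = max load = 32

32


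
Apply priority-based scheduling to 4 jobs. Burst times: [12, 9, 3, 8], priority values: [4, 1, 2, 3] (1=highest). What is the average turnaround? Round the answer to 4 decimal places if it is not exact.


Sort by priority (ascending = highest first):
Order: [(1, 9), (2, 3), (3, 8), (4, 12)]
Completion times:
  Priority 1, burst=9, C=9
  Priority 2, burst=3, C=12
  Priority 3, burst=8, C=20
  Priority 4, burst=12, C=32
Average turnaround = 73/4 = 18.25

18.25


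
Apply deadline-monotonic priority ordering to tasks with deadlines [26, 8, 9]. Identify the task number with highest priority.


Sort tasks by relative deadline (ascending):
  Task 2: deadline = 8
  Task 3: deadline = 9
  Task 1: deadline = 26
Priority order (highest first): [2, 3, 1]
Highest priority task = 2

2


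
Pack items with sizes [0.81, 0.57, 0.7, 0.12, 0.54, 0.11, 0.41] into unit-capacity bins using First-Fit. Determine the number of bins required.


Place items sequentially using First-Fit:
  Item 0.81 -> new Bin 1
  Item 0.57 -> new Bin 2
  Item 0.7 -> new Bin 3
  Item 0.12 -> Bin 1 (now 0.93)
  Item 0.54 -> new Bin 4
  Item 0.11 -> Bin 2 (now 0.68)
  Item 0.41 -> Bin 4 (now 0.95)
Total bins used = 4

4


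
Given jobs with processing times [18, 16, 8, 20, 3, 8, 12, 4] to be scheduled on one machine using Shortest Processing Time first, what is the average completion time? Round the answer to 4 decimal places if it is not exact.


Sort jobs by processing time (SPT order): [3, 4, 8, 8, 12, 16, 18, 20]
Compute completion times sequentially:
  Job 1: processing = 3, completes at 3
  Job 2: processing = 4, completes at 7
  Job 3: processing = 8, completes at 15
  Job 4: processing = 8, completes at 23
  Job 5: processing = 12, completes at 35
  Job 6: processing = 16, completes at 51
  Job 7: processing = 18, completes at 69
  Job 8: processing = 20, completes at 89
Sum of completion times = 292
Average completion time = 292/8 = 36.5

36.5


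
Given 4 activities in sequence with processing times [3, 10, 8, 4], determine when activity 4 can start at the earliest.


Activity 4 starts after activities 1 through 3 complete.
Predecessor durations: [3, 10, 8]
ES = 3 + 10 + 8 = 21

21


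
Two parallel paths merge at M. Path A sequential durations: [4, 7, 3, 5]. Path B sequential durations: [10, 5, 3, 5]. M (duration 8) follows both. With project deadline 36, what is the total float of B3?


Forward pass: ES(B3) = sum of predecessors on chain B = 15
EF = ES + duration = 15 + 3 = 18
Backward pass: LF(M) = deadline = 36; LS(M) = 36 - 8 = 28
LF(B3) = LS(M) - sum(successors on chain B) = 28 - 5 = 23
LS = LF - duration = 23 - 3 = 20
Total float = LS - ES = 20 - 15 = 5

5


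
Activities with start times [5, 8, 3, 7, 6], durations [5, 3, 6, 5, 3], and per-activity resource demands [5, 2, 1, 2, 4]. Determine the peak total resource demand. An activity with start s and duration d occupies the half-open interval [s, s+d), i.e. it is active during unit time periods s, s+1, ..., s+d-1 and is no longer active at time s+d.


Each activity i is active on [start_i, start_i + duration_i).
Compute total resource usage per time slot:
  t=0: active resources = [], total = 0
  t=1: active resources = [], total = 0
  t=2: active resources = [], total = 0
  t=3: active resources = [1], total = 1
  t=4: active resources = [1], total = 1
  t=5: active resources = [5, 1], total = 6
  t=6: active resources = [5, 1, 4], total = 10
  t=7: active resources = [5, 1, 2, 4], total = 12
  t=8: active resources = [5, 2, 1, 2, 4], total = 14
  t=9: active resources = [5, 2, 2], total = 9
  t=10: active resources = [2, 2], total = 4
  t=11: active resources = [2], total = 2
Peak resource demand = 14

14


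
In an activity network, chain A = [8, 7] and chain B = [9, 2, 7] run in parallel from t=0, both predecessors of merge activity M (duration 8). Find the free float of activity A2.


ES(A2) = sum of predecessors on chain A = 8
EF(A2) = ES + duration = 8 + 7 = 15
Successor of A2 is M. ES(M) = max(sum(A), sum(B)) = max(15, 18) = 18
Free float = ES(successor) - EF(current) = 18 - 15 = 3

3


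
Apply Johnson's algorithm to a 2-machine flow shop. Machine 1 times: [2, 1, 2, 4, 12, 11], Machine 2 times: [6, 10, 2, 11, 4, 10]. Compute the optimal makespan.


Apply Johnson's rule:
  Group 1 (a <= b): [(2, 1, 10), (1, 2, 6), (3, 2, 2), (4, 4, 11)]
  Group 2 (a > b): [(6, 11, 10), (5, 12, 4)]
Optimal job order: [2, 1, 3, 4, 6, 5]
Schedule:
  Job 2: M1 done at 1, M2 done at 11
  Job 1: M1 done at 3, M2 done at 17
  Job 3: M1 done at 5, M2 done at 19
  Job 4: M1 done at 9, M2 done at 30
  Job 6: M1 done at 20, M2 done at 40
  Job 5: M1 done at 32, M2 done at 44
Makespan = 44

44


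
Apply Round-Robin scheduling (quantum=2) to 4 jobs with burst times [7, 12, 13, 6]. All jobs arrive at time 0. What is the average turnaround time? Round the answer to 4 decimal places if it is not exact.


Time quantum = 2
Execution trace:
  J1 runs 2 units, time = 2
  J2 runs 2 units, time = 4
  J3 runs 2 units, time = 6
  J4 runs 2 units, time = 8
  J1 runs 2 units, time = 10
  J2 runs 2 units, time = 12
  J3 runs 2 units, time = 14
  J4 runs 2 units, time = 16
  J1 runs 2 units, time = 18
  J2 runs 2 units, time = 20
  J3 runs 2 units, time = 22
  J4 runs 2 units, time = 24
  J1 runs 1 units, time = 25
  J2 runs 2 units, time = 27
  J3 runs 2 units, time = 29
  J2 runs 2 units, time = 31
  J3 runs 2 units, time = 33
  J2 runs 2 units, time = 35
  J3 runs 2 units, time = 37
  J3 runs 1 units, time = 38
Finish times: [25, 35, 38, 24]
Average turnaround = 122/4 = 30.5

30.5


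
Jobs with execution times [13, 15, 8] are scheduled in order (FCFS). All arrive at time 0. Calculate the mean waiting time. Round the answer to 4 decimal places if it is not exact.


FCFS order (as given): [13, 15, 8]
Waiting times:
  Job 1: wait = 0
  Job 2: wait = 13
  Job 3: wait = 28
Sum of waiting times = 41
Average waiting time = 41/3 = 13.6667

13.6667


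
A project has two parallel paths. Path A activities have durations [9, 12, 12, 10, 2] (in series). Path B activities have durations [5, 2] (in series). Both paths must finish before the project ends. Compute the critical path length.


Path A total = 9 + 12 + 12 + 10 + 2 = 45
Path B total = 5 + 2 = 7
Critical path = longest path = max(45, 7) = 45

45


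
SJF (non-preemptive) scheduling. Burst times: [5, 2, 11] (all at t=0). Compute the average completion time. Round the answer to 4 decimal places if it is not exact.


SJF order (ascending): [2, 5, 11]
Completion times:
  Job 1: burst=2, C=2
  Job 2: burst=5, C=7
  Job 3: burst=11, C=18
Average completion = 27/3 = 9.0

9.0


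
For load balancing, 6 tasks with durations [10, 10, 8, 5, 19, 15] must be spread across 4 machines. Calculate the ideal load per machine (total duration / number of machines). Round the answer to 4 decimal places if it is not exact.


Total processing time = 10 + 10 + 8 + 5 + 19 + 15 = 67
Number of machines = 4
Ideal balanced load = 67 / 4 = 16.75

16.75


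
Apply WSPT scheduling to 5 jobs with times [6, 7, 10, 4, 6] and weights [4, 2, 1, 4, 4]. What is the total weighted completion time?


Compute p/w ratios and sort ascending (WSPT): [(4, 4), (6, 4), (6, 4), (7, 2), (10, 1)]
Compute weighted completion times:
  Job (p=4,w=4): C=4, w*C=4*4=16
  Job (p=6,w=4): C=10, w*C=4*10=40
  Job (p=6,w=4): C=16, w*C=4*16=64
  Job (p=7,w=2): C=23, w*C=2*23=46
  Job (p=10,w=1): C=33, w*C=1*33=33
Total weighted completion time = 199

199


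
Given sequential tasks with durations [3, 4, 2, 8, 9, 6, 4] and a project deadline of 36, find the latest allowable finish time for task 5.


LF(activity 5) = deadline - sum of successor durations
Successors: activities 6 through 7 with durations [6, 4]
Sum of successor durations = 10
LF = 36 - 10 = 26

26


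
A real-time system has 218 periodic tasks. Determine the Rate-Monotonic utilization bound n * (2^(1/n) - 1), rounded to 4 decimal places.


Compute 2^(1/218) = 1.0031846344
Subtract 1: 1.0031846344 - 1 = 0.0031846344
Multiply by n: 218 * 0.0031846344 = 0.6942502992
Round to 4 dp: 0.6943

0.6943


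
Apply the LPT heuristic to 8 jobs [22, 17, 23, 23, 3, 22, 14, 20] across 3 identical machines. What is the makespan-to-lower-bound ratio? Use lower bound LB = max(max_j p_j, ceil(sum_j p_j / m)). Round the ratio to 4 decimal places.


LPT order: [23, 23, 22, 22, 20, 17, 14, 3]
Machine loads after assignment: [46, 54, 44]
LPT makespan = 54
Lower bound = max(max_job, ceil(total/3)) = max(23, 48) = 48
Ratio = 54 / 48 = 1.125

1.125


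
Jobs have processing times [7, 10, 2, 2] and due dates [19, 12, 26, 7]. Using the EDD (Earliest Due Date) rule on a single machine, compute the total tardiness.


Sort by due date (EDD order): [(2, 7), (10, 12), (7, 19), (2, 26)]
Compute completion times and tardiness:
  Job 1: p=2, d=7, C=2, tardiness=max(0,2-7)=0
  Job 2: p=10, d=12, C=12, tardiness=max(0,12-12)=0
  Job 3: p=7, d=19, C=19, tardiness=max(0,19-19)=0
  Job 4: p=2, d=26, C=21, tardiness=max(0,21-26)=0
Total tardiness = 0

0


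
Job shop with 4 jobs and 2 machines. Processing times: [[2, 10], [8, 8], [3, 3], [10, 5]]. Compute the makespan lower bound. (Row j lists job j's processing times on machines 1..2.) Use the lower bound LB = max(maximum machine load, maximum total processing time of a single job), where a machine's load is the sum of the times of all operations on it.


Machine loads:
  Machine 1: 2 + 8 + 3 + 10 = 23
  Machine 2: 10 + 8 + 3 + 5 = 26
Max machine load = 26
Job totals:
  Job 1: 12
  Job 2: 16
  Job 3: 6
  Job 4: 15
Max job total = 16
Lower bound = max(26, 16) = 26

26


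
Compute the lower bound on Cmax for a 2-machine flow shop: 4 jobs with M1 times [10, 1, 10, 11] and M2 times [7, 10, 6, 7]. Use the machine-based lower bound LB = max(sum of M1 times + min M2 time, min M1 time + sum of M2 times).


LB1 = sum(M1 times) + min(M2 times) = 32 + 6 = 38
LB2 = min(M1 times) + sum(M2 times) = 1 + 30 = 31
Lower bound = max(LB1, LB2) = max(38, 31) = 38

38


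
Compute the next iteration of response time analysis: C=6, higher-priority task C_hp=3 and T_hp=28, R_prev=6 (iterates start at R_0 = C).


R_next = C + ceil(R_prev / T_hp) * C_hp
ceil(6 / 28) = ceil(0.2143) = 1
Interference = 1 * 3 = 3
R_next = 6 + 3 = 9

9


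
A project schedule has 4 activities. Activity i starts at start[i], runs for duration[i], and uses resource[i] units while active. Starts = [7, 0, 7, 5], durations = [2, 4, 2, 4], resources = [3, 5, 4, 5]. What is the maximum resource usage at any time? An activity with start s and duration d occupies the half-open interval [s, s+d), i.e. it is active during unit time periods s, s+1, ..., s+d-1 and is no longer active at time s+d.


Each activity i is active on [start_i, start_i + duration_i).
Compute total resource usage per time slot:
  t=0: active resources = [5], total = 5
  t=1: active resources = [5], total = 5
  t=2: active resources = [5], total = 5
  t=3: active resources = [5], total = 5
  t=4: active resources = [], total = 0
  t=5: active resources = [5], total = 5
  t=6: active resources = [5], total = 5
  t=7: active resources = [3, 4, 5], total = 12
  t=8: active resources = [3, 4, 5], total = 12
Peak resource demand = 12

12


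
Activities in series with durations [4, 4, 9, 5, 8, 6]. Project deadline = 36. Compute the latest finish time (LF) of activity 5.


LF(activity 5) = deadline - sum of successor durations
Successors: activities 6 through 6 with durations [6]
Sum of successor durations = 6
LF = 36 - 6 = 30

30


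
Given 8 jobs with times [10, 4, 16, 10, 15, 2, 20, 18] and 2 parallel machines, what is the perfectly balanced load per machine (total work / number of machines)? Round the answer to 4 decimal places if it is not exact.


Total processing time = 10 + 4 + 16 + 10 + 15 + 2 + 20 + 18 = 95
Number of machines = 2
Ideal balanced load = 95 / 2 = 47.5

47.5


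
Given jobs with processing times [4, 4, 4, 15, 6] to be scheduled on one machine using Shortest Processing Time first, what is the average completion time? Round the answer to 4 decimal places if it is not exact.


Sort jobs by processing time (SPT order): [4, 4, 4, 6, 15]
Compute completion times sequentially:
  Job 1: processing = 4, completes at 4
  Job 2: processing = 4, completes at 8
  Job 3: processing = 4, completes at 12
  Job 4: processing = 6, completes at 18
  Job 5: processing = 15, completes at 33
Sum of completion times = 75
Average completion time = 75/5 = 15.0

15.0


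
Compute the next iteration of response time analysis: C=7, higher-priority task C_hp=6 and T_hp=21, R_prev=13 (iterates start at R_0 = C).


R_next = C + ceil(R_prev / T_hp) * C_hp
ceil(13 / 21) = ceil(0.619) = 1
Interference = 1 * 6 = 6
R_next = 7 + 6 = 13
R_next = R_prev, so the iteration has converged (response time = 13).

13


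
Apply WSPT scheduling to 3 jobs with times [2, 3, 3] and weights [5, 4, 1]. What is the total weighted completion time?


Compute p/w ratios and sort ascending (WSPT): [(2, 5), (3, 4), (3, 1)]
Compute weighted completion times:
  Job (p=2,w=5): C=2, w*C=5*2=10
  Job (p=3,w=4): C=5, w*C=4*5=20
  Job (p=3,w=1): C=8, w*C=1*8=8
Total weighted completion time = 38

38


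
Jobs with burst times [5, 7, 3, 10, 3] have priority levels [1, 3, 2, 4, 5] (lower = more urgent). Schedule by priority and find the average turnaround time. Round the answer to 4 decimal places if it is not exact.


Sort by priority (ascending = highest first):
Order: [(1, 5), (2, 3), (3, 7), (4, 10), (5, 3)]
Completion times:
  Priority 1, burst=5, C=5
  Priority 2, burst=3, C=8
  Priority 3, burst=7, C=15
  Priority 4, burst=10, C=25
  Priority 5, burst=3, C=28
Average turnaround = 81/5 = 16.2

16.2


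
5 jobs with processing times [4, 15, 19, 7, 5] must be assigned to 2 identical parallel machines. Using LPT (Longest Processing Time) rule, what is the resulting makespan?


Sort jobs in decreasing order (LPT): [19, 15, 7, 5, 4]
Assign each job to the least loaded machine:
  Machine 1: jobs [19, 5], load = 24
  Machine 2: jobs [15, 7, 4], load = 26
Makespan = max load = 26

26


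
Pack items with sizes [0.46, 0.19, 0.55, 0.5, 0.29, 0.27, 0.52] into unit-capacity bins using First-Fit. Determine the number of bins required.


Place items sequentially using First-Fit:
  Item 0.46 -> new Bin 1
  Item 0.19 -> Bin 1 (now 0.65)
  Item 0.55 -> new Bin 2
  Item 0.5 -> new Bin 3
  Item 0.29 -> Bin 1 (now 0.94)
  Item 0.27 -> Bin 2 (now 0.82)
  Item 0.52 -> new Bin 4
Total bins used = 4

4


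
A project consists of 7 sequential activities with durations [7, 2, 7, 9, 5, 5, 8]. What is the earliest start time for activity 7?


Activity 7 starts after activities 1 through 6 complete.
Predecessor durations: [7, 2, 7, 9, 5, 5]
ES = 7 + 2 + 7 + 9 + 5 + 5 = 35

35


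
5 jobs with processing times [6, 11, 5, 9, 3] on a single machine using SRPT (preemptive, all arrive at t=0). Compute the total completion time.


Since all jobs arrive at t=0, SRPT equals SPT ordering.
SPT order: [3, 5, 6, 9, 11]
Completion times:
  Job 1: p=3, C=3
  Job 2: p=5, C=8
  Job 3: p=6, C=14
  Job 4: p=9, C=23
  Job 5: p=11, C=34
Total completion time = 3 + 8 + 14 + 23 + 34 = 82

82


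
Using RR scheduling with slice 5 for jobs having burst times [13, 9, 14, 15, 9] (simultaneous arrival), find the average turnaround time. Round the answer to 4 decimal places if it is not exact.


Time quantum = 5
Execution trace:
  J1 runs 5 units, time = 5
  J2 runs 5 units, time = 10
  J3 runs 5 units, time = 15
  J4 runs 5 units, time = 20
  J5 runs 5 units, time = 25
  J1 runs 5 units, time = 30
  J2 runs 4 units, time = 34
  J3 runs 5 units, time = 39
  J4 runs 5 units, time = 44
  J5 runs 4 units, time = 48
  J1 runs 3 units, time = 51
  J3 runs 4 units, time = 55
  J4 runs 5 units, time = 60
Finish times: [51, 34, 55, 60, 48]
Average turnaround = 248/5 = 49.6

49.6


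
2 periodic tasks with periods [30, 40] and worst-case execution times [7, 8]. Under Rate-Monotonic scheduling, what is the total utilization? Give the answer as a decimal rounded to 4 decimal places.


Compute individual utilizations (exact fractions):
  Task 1: C/T = 7/30 (approx. 0.2333)
  Task 2: C/T = 8/40 = 1/5 (approx. 0.2)
Total utilization U = 7/30 + 1/5 = 13/30
Rounded to 4 decimal places: U = 0.4333
RM (Liu & Layland) bound for 2 tasks = 0.828427; compare with U = 13/30 (approx. 0.433333)
U <= bound, so schedulable by RM sufficient condition.

0.4333


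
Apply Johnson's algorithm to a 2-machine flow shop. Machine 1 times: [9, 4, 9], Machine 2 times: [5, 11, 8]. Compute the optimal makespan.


Apply Johnson's rule:
  Group 1 (a <= b): [(2, 4, 11)]
  Group 2 (a > b): [(3, 9, 8), (1, 9, 5)]
Optimal job order: [2, 3, 1]
Schedule:
  Job 2: M1 done at 4, M2 done at 15
  Job 3: M1 done at 13, M2 done at 23
  Job 1: M1 done at 22, M2 done at 28
Makespan = 28

28


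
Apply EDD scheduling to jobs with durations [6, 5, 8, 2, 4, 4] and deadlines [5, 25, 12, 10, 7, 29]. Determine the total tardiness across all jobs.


Sort by due date (EDD order): [(6, 5), (4, 7), (2, 10), (8, 12), (5, 25), (4, 29)]
Compute completion times and tardiness:
  Job 1: p=6, d=5, C=6, tardiness=max(0,6-5)=1
  Job 2: p=4, d=7, C=10, tardiness=max(0,10-7)=3
  Job 3: p=2, d=10, C=12, tardiness=max(0,12-10)=2
  Job 4: p=8, d=12, C=20, tardiness=max(0,20-12)=8
  Job 5: p=5, d=25, C=25, tardiness=max(0,25-25)=0
  Job 6: p=4, d=29, C=29, tardiness=max(0,29-29)=0
Total tardiness = 14

14


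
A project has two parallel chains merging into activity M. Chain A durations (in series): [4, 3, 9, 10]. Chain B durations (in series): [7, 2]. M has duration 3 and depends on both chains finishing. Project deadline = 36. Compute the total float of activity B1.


Forward pass: ES(B1) = sum of predecessors on chain B = 0
EF = ES + duration = 0 + 7 = 7
Backward pass: LF(M) = deadline = 36; LS(M) = 36 - 3 = 33
LF(B1) = LS(M) - sum(successors on chain B) = 33 - 2 = 31
LS = LF - duration = 31 - 7 = 24
Total float = LS - ES = 24 - 0 = 24

24


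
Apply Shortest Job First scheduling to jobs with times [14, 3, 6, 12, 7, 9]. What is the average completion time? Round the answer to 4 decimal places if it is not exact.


SJF order (ascending): [3, 6, 7, 9, 12, 14]
Completion times:
  Job 1: burst=3, C=3
  Job 2: burst=6, C=9
  Job 3: burst=7, C=16
  Job 4: burst=9, C=25
  Job 5: burst=12, C=37
  Job 6: burst=14, C=51
Average completion = 141/6 = 23.5

23.5


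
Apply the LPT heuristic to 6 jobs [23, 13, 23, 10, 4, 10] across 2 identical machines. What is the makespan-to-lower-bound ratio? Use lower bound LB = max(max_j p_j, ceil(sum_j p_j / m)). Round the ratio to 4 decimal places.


LPT order: [23, 23, 13, 10, 10, 4]
Machine loads after assignment: [40, 43]
LPT makespan = 43
Lower bound = max(max_job, ceil(total/2)) = max(23, 42) = 42
Ratio = 43 / 42 = 1.0238

1.0238


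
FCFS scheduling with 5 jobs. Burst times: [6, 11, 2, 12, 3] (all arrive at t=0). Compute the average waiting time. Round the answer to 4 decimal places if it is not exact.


FCFS order (as given): [6, 11, 2, 12, 3]
Waiting times:
  Job 1: wait = 0
  Job 2: wait = 6
  Job 3: wait = 17
  Job 4: wait = 19
  Job 5: wait = 31
Sum of waiting times = 73
Average waiting time = 73/5 = 14.6

14.6


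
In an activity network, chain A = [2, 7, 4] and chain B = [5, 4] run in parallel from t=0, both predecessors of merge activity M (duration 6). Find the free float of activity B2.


ES(B2) = sum of predecessors on chain B = 5
EF(B2) = ES + duration = 5 + 4 = 9
Successor of B2 is M. ES(M) = max(sum(A), sum(B)) = max(13, 9) = 13
Free float = ES(successor) - EF(current) = 13 - 9 = 4

4


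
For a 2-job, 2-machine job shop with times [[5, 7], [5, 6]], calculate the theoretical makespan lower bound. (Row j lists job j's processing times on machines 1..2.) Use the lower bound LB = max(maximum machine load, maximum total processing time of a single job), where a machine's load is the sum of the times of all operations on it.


Machine loads:
  Machine 1: 5 + 5 = 10
  Machine 2: 7 + 6 = 13
Max machine load = 13
Job totals:
  Job 1: 12
  Job 2: 11
Max job total = 12
Lower bound = max(13, 12) = 13

13


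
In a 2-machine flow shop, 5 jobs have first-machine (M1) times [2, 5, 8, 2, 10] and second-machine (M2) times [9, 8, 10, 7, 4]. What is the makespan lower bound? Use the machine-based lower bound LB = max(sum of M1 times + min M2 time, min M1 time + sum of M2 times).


LB1 = sum(M1 times) + min(M2 times) = 27 + 4 = 31
LB2 = min(M1 times) + sum(M2 times) = 2 + 38 = 40
Lower bound = max(LB1, LB2) = max(31, 40) = 40

40


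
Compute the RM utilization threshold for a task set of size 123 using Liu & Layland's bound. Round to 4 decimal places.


Compute 2^(1/123) = 1.0056512513
Subtract 1: 1.0056512513 - 1 = 0.0056512513
Multiply by n: 123 * 0.0056512513 = 0.6951039099
Round to 4 dp: 0.6951

0.6951


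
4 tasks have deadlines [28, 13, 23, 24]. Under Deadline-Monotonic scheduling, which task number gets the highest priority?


Sort tasks by relative deadline (ascending):
  Task 2: deadline = 13
  Task 3: deadline = 23
  Task 4: deadline = 24
  Task 1: deadline = 28
Priority order (highest first): [2, 3, 4, 1]
Highest priority task = 2

2


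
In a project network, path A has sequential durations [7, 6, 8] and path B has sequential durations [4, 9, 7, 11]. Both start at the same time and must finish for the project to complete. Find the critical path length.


Path A total = 7 + 6 + 8 = 21
Path B total = 4 + 9 + 7 + 11 = 31
Critical path = longest path = max(21, 31) = 31

31


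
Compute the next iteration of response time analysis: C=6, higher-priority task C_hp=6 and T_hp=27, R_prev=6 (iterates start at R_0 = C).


R_next = C + ceil(R_prev / T_hp) * C_hp
ceil(6 / 27) = ceil(0.2222) = 1
Interference = 1 * 6 = 6
R_next = 6 + 6 = 12

12


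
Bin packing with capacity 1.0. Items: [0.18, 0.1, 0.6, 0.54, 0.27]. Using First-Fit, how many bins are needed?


Place items sequentially using First-Fit:
  Item 0.18 -> new Bin 1
  Item 0.1 -> Bin 1 (now 0.28)
  Item 0.6 -> Bin 1 (now 0.88)
  Item 0.54 -> new Bin 2
  Item 0.27 -> Bin 2 (now 0.81)
Total bins used = 2

2


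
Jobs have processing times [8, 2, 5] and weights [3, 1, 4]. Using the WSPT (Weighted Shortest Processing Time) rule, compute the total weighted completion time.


Compute p/w ratios and sort ascending (WSPT): [(5, 4), (2, 1), (8, 3)]
Compute weighted completion times:
  Job (p=5,w=4): C=5, w*C=4*5=20
  Job (p=2,w=1): C=7, w*C=1*7=7
  Job (p=8,w=3): C=15, w*C=3*15=45
Total weighted completion time = 72

72


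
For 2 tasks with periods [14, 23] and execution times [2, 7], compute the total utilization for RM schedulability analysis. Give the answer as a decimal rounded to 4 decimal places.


Compute individual utilizations (exact fractions):
  Task 1: C/T = 2/14 = 1/7 (approx. 0.1429)
  Task 2: C/T = 7/23 (approx. 0.3043)
Total utilization U = 1/7 + 7/23 = 72/161
Rounded to 4 decimal places: U = 0.4472
RM (Liu & Layland) bound for 2 tasks = 0.828427; compare with U = 72/161 (approx. 0.447205)
U <= bound, so schedulable by RM sufficient condition.

0.4472


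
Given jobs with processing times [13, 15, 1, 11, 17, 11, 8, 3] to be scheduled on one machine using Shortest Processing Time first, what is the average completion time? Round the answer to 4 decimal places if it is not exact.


Sort jobs by processing time (SPT order): [1, 3, 8, 11, 11, 13, 15, 17]
Compute completion times sequentially:
  Job 1: processing = 1, completes at 1
  Job 2: processing = 3, completes at 4
  Job 3: processing = 8, completes at 12
  Job 4: processing = 11, completes at 23
  Job 5: processing = 11, completes at 34
  Job 6: processing = 13, completes at 47
  Job 7: processing = 15, completes at 62
  Job 8: processing = 17, completes at 79
Sum of completion times = 262
Average completion time = 262/8 = 32.75

32.75


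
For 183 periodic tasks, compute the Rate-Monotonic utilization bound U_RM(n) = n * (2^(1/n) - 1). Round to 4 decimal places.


Compute 2^(1/183) = 1.0037948719
Subtract 1: 1.0037948719 - 1 = 0.0037948719
Multiply by n: 183 * 0.0037948719 = 0.6944615577
Round to 4 dp: 0.6945

0.6945


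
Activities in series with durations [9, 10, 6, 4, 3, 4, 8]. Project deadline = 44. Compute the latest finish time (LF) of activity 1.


LF(activity 1) = deadline - sum of successor durations
Successors: activities 2 through 7 with durations [10, 6, 4, 3, 4, 8]
Sum of successor durations = 35
LF = 44 - 35 = 9

9


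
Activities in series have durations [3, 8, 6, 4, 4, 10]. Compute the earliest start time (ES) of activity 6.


Activity 6 starts after activities 1 through 5 complete.
Predecessor durations: [3, 8, 6, 4, 4]
ES = 3 + 8 + 6 + 4 + 4 = 25

25


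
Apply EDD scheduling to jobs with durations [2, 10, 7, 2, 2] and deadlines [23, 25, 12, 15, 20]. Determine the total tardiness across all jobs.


Sort by due date (EDD order): [(7, 12), (2, 15), (2, 20), (2, 23), (10, 25)]
Compute completion times and tardiness:
  Job 1: p=7, d=12, C=7, tardiness=max(0,7-12)=0
  Job 2: p=2, d=15, C=9, tardiness=max(0,9-15)=0
  Job 3: p=2, d=20, C=11, tardiness=max(0,11-20)=0
  Job 4: p=2, d=23, C=13, tardiness=max(0,13-23)=0
  Job 5: p=10, d=25, C=23, tardiness=max(0,23-25)=0
Total tardiness = 0

0


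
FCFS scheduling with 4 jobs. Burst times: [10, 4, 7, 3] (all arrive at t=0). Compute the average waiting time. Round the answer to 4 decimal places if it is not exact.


FCFS order (as given): [10, 4, 7, 3]
Waiting times:
  Job 1: wait = 0
  Job 2: wait = 10
  Job 3: wait = 14
  Job 4: wait = 21
Sum of waiting times = 45
Average waiting time = 45/4 = 11.25

11.25


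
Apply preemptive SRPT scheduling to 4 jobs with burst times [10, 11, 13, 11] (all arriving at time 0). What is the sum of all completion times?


Since all jobs arrive at t=0, SRPT equals SPT ordering.
SPT order: [10, 11, 11, 13]
Completion times:
  Job 1: p=10, C=10
  Job 2: p=11, C=21
  Job 3: p=11, C=32
  Job 4: p=13, C=45
Total completion time = 10 + 21 + 32 + 45 = 108

108


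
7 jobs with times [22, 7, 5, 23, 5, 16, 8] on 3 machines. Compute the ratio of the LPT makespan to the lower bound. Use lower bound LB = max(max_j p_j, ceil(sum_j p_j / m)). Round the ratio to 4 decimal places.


LPT order: [23, 22, 16, 8, 7, 5, 5]
Machine loads after assignment: [28, 29, 29]
LPT makespan = 29
Lower bound = max(max_job, ceil(total/3)) = max(23, 29) = 29
Ratio = 29 / 29 = 1.0

1.0


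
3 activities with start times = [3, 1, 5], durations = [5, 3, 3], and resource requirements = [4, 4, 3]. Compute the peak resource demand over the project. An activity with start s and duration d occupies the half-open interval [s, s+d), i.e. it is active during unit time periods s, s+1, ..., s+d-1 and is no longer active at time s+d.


Each activity i is active on [start_i, start_i + duration_i).
Compute total resource usage per time slot:
  t=0: active resources = [], total = 0
  t=1: active resources = [4], total = 4
  t=2: active resources = [4], total = 4
  t=3: active resources = [4, 4], total = 8
  t=4: active resources = [4], total = 4
  t=5: active resources = [4, 3], total = 7
  t=6: active resources = [4, 3], total = 7
  t=7: active resources = [4, 3], total = 7
Peak resource demand = 8

8


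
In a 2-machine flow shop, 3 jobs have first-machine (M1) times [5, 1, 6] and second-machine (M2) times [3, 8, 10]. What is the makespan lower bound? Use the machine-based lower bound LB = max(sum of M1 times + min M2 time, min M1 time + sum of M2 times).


LB1 = sum(M1 times) + min(M2 times) = 12 + 3 = 15
LB2 = min(M1 times) + sum(M2 times) = 1 + 21 = 22
Lower bound = max(LB1, LB2) = max(15, 22) = 22

22


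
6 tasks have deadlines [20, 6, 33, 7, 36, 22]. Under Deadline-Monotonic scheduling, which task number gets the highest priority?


Sort tasks by relative deadline (ascending):
  Task 2: deadline = 6
  Task 4: deadline = 7
  Task 1: deadline = 20
  Task 6: deadline = 22
  Task 3: deadline = 33
  Task 5: deadline = 36
Priority order (highest first): [2, 4, 1, 6, 3, 5]
Highest priority task = 2

2


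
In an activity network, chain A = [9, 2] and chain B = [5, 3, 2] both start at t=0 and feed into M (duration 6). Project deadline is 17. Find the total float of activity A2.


Forward pass: ES(A2) = sum of predecessors on chain A = 9
EF = ES + duration = 9 + 2 = 11
Backward pass: LF(M) = deadline = 17; LS(M) = 17 - 6 = 11
LF(A2) = LS(M) - sum(successors on chain A) = 11 - 0 = 11
LS = LF - duration = 11 - 2 = 9
Total float = LS - ES = 9 - 9 = 0

0


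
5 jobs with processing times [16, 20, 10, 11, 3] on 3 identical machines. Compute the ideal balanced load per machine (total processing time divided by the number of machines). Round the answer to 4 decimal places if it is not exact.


Total processing time = 16 + 20 + 10 + 11 + 3 = 60
Number of machines = 3
Ideal balanced load = 60 / 3 = 20.0

20.0


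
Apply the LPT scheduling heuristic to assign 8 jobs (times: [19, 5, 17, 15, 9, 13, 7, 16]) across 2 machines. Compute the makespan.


Sort jobs in decreasing order (LPT): [19, 17, 16, 15, 13, 9, 7, 5]
Assign each job to the least loaded machine:
  Machine 1: jobs [19, 15, 9, 7], load = 50
  Machine 2: jobs [17, 16, 13, 5], load = 51
Makespan = max load = 51

51


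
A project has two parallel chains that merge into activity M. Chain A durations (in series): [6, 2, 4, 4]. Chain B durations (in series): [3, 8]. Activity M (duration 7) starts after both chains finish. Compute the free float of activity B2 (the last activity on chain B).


ES(B2) = sum of predecessors on chain B = 3
EF(B2) = ES + duration = 3 + 8 = 11
Successor of B2 is M. ES(M) = max(sum(A), sum(B)) = max(16, 11) = 16
Free float = ES(successor) - EF(current) = 16 - 11 = 5

5


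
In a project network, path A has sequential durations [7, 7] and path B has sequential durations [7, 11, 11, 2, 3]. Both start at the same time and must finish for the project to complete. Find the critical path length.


Path A total = 7 + 7 = 14
Path B total = 7 + 11 + 11 + 2 + 3 = 34
Critical path = longest path = max(14, 34) = 34

34


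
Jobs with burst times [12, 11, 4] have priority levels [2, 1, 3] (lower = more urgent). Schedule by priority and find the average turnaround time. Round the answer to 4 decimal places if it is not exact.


Sort by priority (ascending = highest first):
Order: [(1, 11), (2, 12), (3, 4)]
Completion times:
  Priority 1, burst=11, C=11
  Priority 2, burst=12, C=23
  Priority 3, burst=4, C=27
Average turnaround = 61/3 = 20.3333

20.3333


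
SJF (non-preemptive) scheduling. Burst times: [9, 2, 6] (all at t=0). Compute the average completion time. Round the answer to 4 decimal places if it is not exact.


SJF order (ascending): [2, 6, 9]
Completion times:
  Job 1: burst=2, C=2
  Job 2: burst=6, C=8
  Job 3: burst=9, C=17
Average completion = 27/3 = 9.0

9.0


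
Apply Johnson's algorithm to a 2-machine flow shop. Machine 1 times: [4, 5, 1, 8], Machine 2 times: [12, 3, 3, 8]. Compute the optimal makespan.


Apply Johnson's rule:
  Group 1 (a <= b): [(3, 1, 3), (1, 4, 12), (4, 8, 8)]
  Group 2 (a > b): [(2, 5, 3)]
Optimal job order: [3, 1, 4, 2]
Schedule:
  Job 3: M1 done at 1, M2 done at 4
  Job 1: M1 done at 5, M2 done at 17
  Job 4: M1 done at 13, M2 done at 25
  Job 2: M1 done at 18, M2 done at 28
Makespan = 28

28


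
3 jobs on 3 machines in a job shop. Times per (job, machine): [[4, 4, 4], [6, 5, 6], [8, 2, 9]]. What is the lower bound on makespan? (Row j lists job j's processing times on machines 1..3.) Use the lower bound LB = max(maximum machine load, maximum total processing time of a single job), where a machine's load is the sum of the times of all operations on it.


Machine loads:
  Machine 1: 4 + 6 + 8 = 18
  Machine 2: 4 + 5 + 2 = 11
  Machine 3: 4 + 6 + 9 = 19
Max machine load = 19
Job totals:
  Job 1: 12
  Job 2: 17
  Job 3: 19
Max job total = 19
Lower bound = max(19, 19) = 19

19


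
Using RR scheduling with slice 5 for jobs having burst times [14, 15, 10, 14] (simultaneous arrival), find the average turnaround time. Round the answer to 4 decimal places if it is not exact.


Time quantum = 5
Execution trace:
  J1 runs 5 units, time = 5
  J2 runs 5 units, time = 10
  J3 runs 5 units, time = 15
  J4 runs 5 units, time = 20
  J1 runs 5 units, time = 25
  J2 runs 5 units, time = 30
  J3 runs 5 units, time = 35
  J4 runs 5 units, time = 40
  J1 runs 4 units, time = 44
  J2 runs 5 units, time = 49
  J4 runs 4 units, time = 53
Finish times: [44, 49, 35, 53]
Average turnaround = 181/4 = 45.25

45.25


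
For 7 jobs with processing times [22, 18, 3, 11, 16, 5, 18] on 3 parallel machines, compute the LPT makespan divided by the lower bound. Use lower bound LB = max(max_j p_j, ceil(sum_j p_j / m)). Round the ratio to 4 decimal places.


LPT order: [22, 18, 18, 16, 11, 5, 3]
Machine loads after assignment: [30, 34, 29]
LPT makespan = 34
Lower bound = max(max_job, ceil(total/3)) = max(22, 31) = 31
Ratio = 34 / 31 = 1.0968

1.0968


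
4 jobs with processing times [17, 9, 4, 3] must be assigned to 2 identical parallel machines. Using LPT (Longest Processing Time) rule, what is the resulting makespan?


Sort jobs in decreasing order (LPT): [17, 9, 4, 3]
Assign each job to the least loaded machine:
  Machine 1: jobs [17], load = 17
  Machine 2: jobs [9, 4, 3], load = 16
Makespan = max load = 17

17


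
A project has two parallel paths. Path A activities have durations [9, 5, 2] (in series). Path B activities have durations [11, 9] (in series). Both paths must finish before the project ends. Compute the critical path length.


Path A total = 9 + 5 + 2 = 16
Path B total = 11 + 9 = 20
Critical path = longest path = max(16, 20) = 20

20


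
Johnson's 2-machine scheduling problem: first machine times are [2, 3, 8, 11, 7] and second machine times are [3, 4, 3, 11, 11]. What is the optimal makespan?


Apply Johnson's rule:
  Group 1 (a <= b): [(1, 2, 3), (2, 3, 4), (5, 7, 11), (4, 11, 11)]
  Group 2 (a > b): [(3, 8, 3)]
Optimal job order: [1, 2, 5, 4, 3]
Schedule:
  Job 1: M1 done at 2, M2 done at 5
  Job 2: M1 done at 5, M2 done at 9
  Job 5: M1 done at 12, M2 done at 23
  Job 4: M1 done at 23, M2 done at 34
  Job 3: M1 done at 31, M2 done at 37
Makespan = 37

37


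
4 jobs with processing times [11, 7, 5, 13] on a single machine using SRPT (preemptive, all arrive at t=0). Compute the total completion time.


Since all jobs arrive at t=0, SRPT equals SPT ordering.
SPT order: [5, 7, 11, 13]
Completion times:
  Job 1: p=5, C=5
  Job 2: p=7, C=12
  Job 3: p=11, C=23
  Job 4: p=13, C=36
Total completion time = 5 + 12 + 23 + 36 = 76

76


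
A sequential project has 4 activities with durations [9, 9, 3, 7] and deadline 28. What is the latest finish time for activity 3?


LF(activity 3) = deadline - sum of successor durations
Successors: activities 4 through 4 with durations [7]
Sum of successor durations = 7
LF = 28 - 7 = 21

21


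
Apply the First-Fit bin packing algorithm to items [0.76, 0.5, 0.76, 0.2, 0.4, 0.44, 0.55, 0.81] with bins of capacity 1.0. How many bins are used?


Place items sequentially using First-Fit:
  Item 0.76 -> new Bin 1
  Item 0.5 -> new Bin 2
  Item 0.76 -> new Bin 3
  Item 0.2 -> Bin 1 (now 0.96)
  Item 0.4 -> Bin 2 (now 0.9)
  Item 0.44 -> new Bin 4
  Item 0.55 -> Bin 4 (now 0.99)
  Item 0.81 -> new Bin 5
Total bins used = 5

5


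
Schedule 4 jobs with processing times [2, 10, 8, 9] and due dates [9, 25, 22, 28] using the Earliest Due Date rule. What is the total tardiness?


Sort by due date (EDD order): [(2, 9), (8, 22), (10, 25), (9, 28)]
Compute completion times and tardiness:
  Job 1: p=2, d=9, C=2, tardiness=max(0,2-9)=0
  Job 2: p=8, d=22, C=10, tardiness=max(0,10-22)=0
  Job 3: p=10, d=25, C=20, tardiness=max(0,20-25)=0
  Job 4: p=9, d=28, C=29, tardiness=max(0,29-28)=1
Total tardiness = 1

1


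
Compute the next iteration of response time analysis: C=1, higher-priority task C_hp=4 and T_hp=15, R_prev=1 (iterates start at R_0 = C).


R_next = C + ceil(R_prev / T_hp) * C_hp
ceil(1 / 15) = ceil(0.0667) = 1
Interference = 1 * 4 = 4
R_next = 1 + 4 = 5

5


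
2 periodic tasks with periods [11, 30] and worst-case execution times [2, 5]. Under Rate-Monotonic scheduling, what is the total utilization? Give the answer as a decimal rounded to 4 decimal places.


Compute individual utilizations (exact fractions):
  Task 1: C/T = 2/11 (approx. 0.1818)
  Task 2: C/T = 5/30 = 1/6 (approx. 0.1667)
Total utilization U = 2/11 + 1/6 = 23/66
Rounded to 4 decimal places: U = 0.3485
RM (Liu & Layland) bound for 2 tasks = 0.828427; compare with U = 23/66 (approx. 0.348485)
U <= bound, so schedulable by RM sufficient condition.

0.3485


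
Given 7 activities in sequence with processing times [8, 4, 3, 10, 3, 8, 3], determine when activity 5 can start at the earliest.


Activity 5 starts after activities 1 through 4 complete.
Predecessor durations: [8, 4, 3, 10]
ES = 8 + 4 + 3 + 10 = 25

25


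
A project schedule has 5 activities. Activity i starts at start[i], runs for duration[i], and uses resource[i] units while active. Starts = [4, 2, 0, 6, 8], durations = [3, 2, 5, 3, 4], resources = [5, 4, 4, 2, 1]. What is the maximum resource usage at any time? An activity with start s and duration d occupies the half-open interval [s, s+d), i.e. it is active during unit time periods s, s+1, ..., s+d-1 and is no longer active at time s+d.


Each activity i is active on [start_i, start_i + duration_i).
Compute total resource usage per time slot:
  t=0: active resources = [4], total = 4
  t=1: active resources = [4], total = 4
  t=2: active resources = [4, 4], total = 8
  t=3: active resources = [4, 4], total = 8
  t=4: active resources = [5, 4], total = 9
  t=5: active resources = [5], total = 5
  t=6: active resources = [5, 2], total = 7
  t=7: active resources = [2], total = 2
  t=8: active resources = [2, 1], total = 3
  t=9: active resources = [1], total = 1
  t=10: active resources = [1], total = 1
  t=11: active resources = [1], total = 1
Peak resource demand = 9

9


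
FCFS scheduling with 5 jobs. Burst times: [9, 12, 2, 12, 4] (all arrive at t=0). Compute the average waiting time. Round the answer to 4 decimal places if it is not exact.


FCFS order (as given): [9, 12, 2, 12, 4]
Waiting times:
  Job 1: wait = 0
  Job 2: wait = 9
  Job 3: wait = 21
  Job 4: wait = 23
  Job 5: wait = 35
Sum of waiting times = 88
Average waiting time = 88/5 = 17.6

17.6


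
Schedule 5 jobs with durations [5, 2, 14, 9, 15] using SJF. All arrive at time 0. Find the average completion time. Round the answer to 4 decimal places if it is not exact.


SJF order (ascending): [2, 5, 9, 14, 15]
Completion times:
  Job 1: burst=2, C=2
  Job 2: burst=5, C=7
  Job 3: burst=9, C=16
  Job 4: burst=14, C=30
  Job 5: burst=15, C=45
Average completion = 100/5 = 20.0

20.0
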